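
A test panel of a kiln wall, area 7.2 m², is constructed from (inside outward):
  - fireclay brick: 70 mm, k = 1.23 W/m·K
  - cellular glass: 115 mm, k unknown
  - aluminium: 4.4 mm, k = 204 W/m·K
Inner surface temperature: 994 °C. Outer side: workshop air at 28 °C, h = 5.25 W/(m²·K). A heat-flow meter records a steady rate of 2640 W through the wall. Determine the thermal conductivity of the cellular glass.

k ≈ 0.0482 W/(m·K)

Model the wall as resistances in series:
R_fireclay brick = L/(kA) = 0.07/(1.23×7.2) = 0.007904 K/W
R_aluminium = L/(kA) = 0.0044/(204×7.2) = 2.996×10^-6 K/W
R_outer film = 1/(h_o·A) = 1/(5.25×7.2) = 0.02646 K/W
Sum of known resistances R_other = 0.03436 K/W
Total R = ΔT/Q = 966/2640 = 0.3659 K/W
R_cellular glass = R_total − R_other = 0.3315 K/W
k = L/(R·A) = 0.115/(0.3315×7.2)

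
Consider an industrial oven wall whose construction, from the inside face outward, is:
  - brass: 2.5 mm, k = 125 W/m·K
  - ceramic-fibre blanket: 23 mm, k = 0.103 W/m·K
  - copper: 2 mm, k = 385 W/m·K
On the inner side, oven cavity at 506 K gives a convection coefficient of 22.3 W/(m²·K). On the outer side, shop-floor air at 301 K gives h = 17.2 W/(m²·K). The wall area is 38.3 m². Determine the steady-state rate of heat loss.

Q ≈ 24100 W

Thermal resistances in series:
R_inner film = 1/(h_i·A) = 1/(22.3×38.3) = 0.001171 K/W
R_brass = L/(kA) = 0.0025/(125×38.3) = 5.222×10^-7 K/W
R_ceramic-fibre blanket = L/(kA) = 0.023/(0.103×38.3) = 0.00583 K/W
R_copper = L/(kA) = 0.002/(385×38.3) = 1.356×10^-7 K/W
R_outer film = 1/(h_o·A) = 1/(17.2×38.3) = 0.001518 K/W
R_total = 0.00852 K/W
Q = ΔT / R_total = 205 / 0.00852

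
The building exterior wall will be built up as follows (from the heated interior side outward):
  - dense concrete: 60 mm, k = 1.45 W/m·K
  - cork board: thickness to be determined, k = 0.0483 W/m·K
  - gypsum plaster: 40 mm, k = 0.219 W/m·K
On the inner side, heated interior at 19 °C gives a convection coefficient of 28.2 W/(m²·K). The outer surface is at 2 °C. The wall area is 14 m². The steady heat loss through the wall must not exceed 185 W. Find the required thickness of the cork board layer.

L ≈ 49.6 mm

Thermal resistances in series:
R_inner film = 1/(h_i·A) = 1/(28.2×14) = 0.002533 K/W
R_dense concrete = L/(kA) = 0.06/(1.45×14) = 0.002956 K/W
R_gypsum plaster = L/(kA) = 0.04/(0.219×14) = 0.01305 K/W
Sum of the known resistances R_other = 0.01853 K/W
Required total resistance R_tot = ΔT/Q_allow = 17/185 = 0.09189 K/W
R_cork board = R_tot − R_other = 0.07336 K/W
L = R·k·A = 0.07336×0.0483×14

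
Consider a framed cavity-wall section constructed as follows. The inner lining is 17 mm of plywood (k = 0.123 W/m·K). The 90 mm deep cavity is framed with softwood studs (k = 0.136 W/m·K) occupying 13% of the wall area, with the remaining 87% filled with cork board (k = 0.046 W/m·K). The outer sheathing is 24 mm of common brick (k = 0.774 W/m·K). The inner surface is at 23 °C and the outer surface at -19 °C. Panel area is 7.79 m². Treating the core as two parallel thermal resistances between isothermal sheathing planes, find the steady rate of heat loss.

Q ≈ 189 W

Sheathing layers in series; stud and cavity paths in parallel between them.
R_inner = 0.017/(0.123×7.79) = 0.01774 K/W
R_stud  = 0.09/(0.136×0.13×7.79) = 0.6535 K/W
R_cav   = 0.09/(0.046×0.87×7.79) = 0.2887 K/W
1/R_core = 1/R_stud + 1/R_cav → R_core = 0.2002 K/W
R_outer = 0.024/(0.774×7.79) = 0.00398 K/W
R_total = 0.222 K/W
Q = ΔT/R_total = 42/0.222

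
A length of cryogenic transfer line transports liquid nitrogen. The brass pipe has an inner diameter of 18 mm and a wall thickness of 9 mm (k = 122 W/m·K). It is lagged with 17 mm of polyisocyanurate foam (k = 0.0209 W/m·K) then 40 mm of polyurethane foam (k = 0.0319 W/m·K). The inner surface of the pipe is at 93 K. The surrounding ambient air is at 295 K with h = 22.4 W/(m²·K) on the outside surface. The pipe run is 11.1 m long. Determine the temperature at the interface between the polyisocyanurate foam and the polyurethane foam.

Radial resistances (cylindrical: R_cond = ln(r_o/r_i)/(2πkL), R_conv = 1/(h·2πrL)):
R_brass pipe wall = ln(18/9)/(2π×122×11.1) = 8.146×10^-5 K/W
R_polyisocyanurate foam = ln(35/18)/(2π×0.0209×11.1) = 0.4562 K/W
R_polyurethane foam = ln(75/35)/(2π×0.0319×11.1) = 0.3426 K/W
R_outer film = 1/(h_o·2πr_oL) = 1/(22.4×2π×0.075×11.1) = 0.008535 K/W
R_total = 0.8074 K/W
Q = ΔT/R_total = 202/0.8074
Q = 250 W
T_interface = T_inner + Q·ΣR(inner→interface) = 93 + 250×0.4563

T ≈ 207 K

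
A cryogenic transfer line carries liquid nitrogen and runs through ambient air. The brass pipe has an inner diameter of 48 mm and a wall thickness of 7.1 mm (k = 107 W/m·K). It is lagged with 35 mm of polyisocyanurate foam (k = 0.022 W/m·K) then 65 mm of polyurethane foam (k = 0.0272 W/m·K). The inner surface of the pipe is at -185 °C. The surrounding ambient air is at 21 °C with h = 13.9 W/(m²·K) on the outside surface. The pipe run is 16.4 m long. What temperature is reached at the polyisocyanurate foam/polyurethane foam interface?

T ≈ -67.3 °C

For a radial system each layer contributes R = ln(r_out/r_in)/(2πkL); films add R = 1/(hA).
R_brass pipe wall = ln(31.1/24)/(2π×107×16.4) = 2.35×10^-5 K/W
R_polyisocyanurate foam = ln(66.1/31.1)/(2π×0.022×16.4) = 0.3326 K/W
R_polyurethane foam = ln(131.1/66.1)/(2π×0.0272×16.4) = 0.2443 K/W
R_outer film = 1/(h_o·2πr_oL) = 1/(13.9×2π×0.1311×16.4) = 0.005325 K/W
R_total = 0.5823 K/W
Q = ΔT/R_total = 206/0.5823
Q = 354 W
T_interface = T_inner + Q·ΣR(inner→interface) = -185 + 354×0.3326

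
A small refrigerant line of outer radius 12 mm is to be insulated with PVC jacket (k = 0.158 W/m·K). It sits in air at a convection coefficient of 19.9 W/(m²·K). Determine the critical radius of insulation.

For a cylinder r_cr = k/h = 0.158/19.9
r_cr = 7.94 mm; since the bare radius (12 mm) is above r_cr, any added insulation will reduce heat loss.

r_cr ≈ 7.94 mm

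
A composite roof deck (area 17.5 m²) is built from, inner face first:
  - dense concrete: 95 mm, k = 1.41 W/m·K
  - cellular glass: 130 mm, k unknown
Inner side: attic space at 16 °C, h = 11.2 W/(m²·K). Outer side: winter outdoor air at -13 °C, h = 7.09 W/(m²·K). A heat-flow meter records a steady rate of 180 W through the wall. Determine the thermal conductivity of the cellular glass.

k ≈ 0.0516 W/(m·K)

Series thermal resistances:
R_inner film = 1/(h_i·A) = 1/(11.2×17.5) = 0.005102 K/W
R_dense concrete = L/(kA) = 0.095/(1.41×17.5) = 0.00385 K/W
R_outer film = 1/(h_o·A) = 1/(7.09×17.5) = 0.00806 K/W
Sum of known resistances R_other = 0.01701 K/W
Total R = ΔT/Q = 29/180 = 0.1611 K/W
R_cellular glass = R_total − R_other = 0.1441 K/W
k = L/(R·A) = 0.13/(0.1441×17.5)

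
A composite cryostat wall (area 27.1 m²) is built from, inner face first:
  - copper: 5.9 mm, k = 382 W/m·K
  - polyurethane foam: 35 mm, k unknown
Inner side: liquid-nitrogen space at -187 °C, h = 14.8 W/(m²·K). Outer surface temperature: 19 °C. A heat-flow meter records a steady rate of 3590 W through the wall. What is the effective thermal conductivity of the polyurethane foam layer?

k ≈ 0.0235 W/(m·K)

Model the wall as resistances in series:
R_inner film = 1/(h_i·A) = 1/(14.8×27.1) = 0.002493 K/W
R_copper = L/(kA) = 0.0059/(382×27.1) = 5.699×10^-7 K/W
Sum of known resistances R_other = 0.002494 K/W
Total R = ΔT/Q = 206/3590 = 0.05738 K/W
R_polyurethane foam = R_total − R_other = 0.05489 K/W
k = L/(R·A) = 0.035/(0.05489×27.1)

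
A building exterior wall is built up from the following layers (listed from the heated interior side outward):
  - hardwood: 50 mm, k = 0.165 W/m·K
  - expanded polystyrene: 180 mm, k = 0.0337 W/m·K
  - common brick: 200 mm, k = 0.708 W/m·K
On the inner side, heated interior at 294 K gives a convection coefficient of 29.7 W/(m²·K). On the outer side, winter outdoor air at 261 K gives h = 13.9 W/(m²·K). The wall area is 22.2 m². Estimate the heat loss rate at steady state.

Model the wall as resistances in series:
R_inner film = 1/(h_i·A) = 1/(29.7×22.2) = 0.001517 K/W
R_hardwood = L/(kA) = 0.05/(0.165×22.2) = 0.01365 K/W
R_expanded polystyrene = L/(kA) = 0.18/(0.0337×22.2) = 0.2406 K/W
R_common brick = L/(kA) = 0.2/(0.708×22.2) = 0.01272 K/W
R_outer film = 1/(h_o·A) = 1/(13.9×22.2) = 0.003241 K/W
R_total = 0.2717 K/W
Q = ΔT / R_total = 33 / 0.2717

Q ≈ 121 W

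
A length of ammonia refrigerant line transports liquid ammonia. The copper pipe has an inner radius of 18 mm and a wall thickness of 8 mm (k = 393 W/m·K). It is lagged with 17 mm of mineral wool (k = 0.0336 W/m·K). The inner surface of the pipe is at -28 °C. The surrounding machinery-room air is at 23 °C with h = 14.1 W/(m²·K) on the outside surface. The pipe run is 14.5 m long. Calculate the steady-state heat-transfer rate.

Q ≈ 280 W

Per-layer cylindrical resistances, series-summed:
R_copper pipe wall = ln(26/18)/(2π×393×14.5) = 1.027×10^-5 K/W
R_mineral wool = ln(43/26)/(2π×0.0336×14.5) = 0.1644 K/W
R_outer film = 1/(h_o·2πr_oL) = 1/(14.1×2π×0.043×14.5) = 0.0181 K/W
R_total = 0.1825 K/W
Q = ΔT/R_total = 51/0.1825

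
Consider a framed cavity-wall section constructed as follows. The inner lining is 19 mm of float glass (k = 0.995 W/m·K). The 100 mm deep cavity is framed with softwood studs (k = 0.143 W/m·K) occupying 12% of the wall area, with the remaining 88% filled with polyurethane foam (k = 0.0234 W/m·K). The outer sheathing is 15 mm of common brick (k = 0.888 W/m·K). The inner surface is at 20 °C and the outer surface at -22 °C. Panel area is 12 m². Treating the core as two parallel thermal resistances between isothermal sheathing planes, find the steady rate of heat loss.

Sheathing layers in series; stud and cavity paths in parallel between them.
R_inner = 0.019/(0.995×12) = 0.001591 K/W
R_stud  = 0.1/(0.143×0.12×12) = 0.4856 K/W
R_cav   = 0.1/(0.0234×0.88×12) = 0.4047 K/W
1/R_core = 1/R_stud + 1/R_cav → R_core = 0.2207 K/W
R_outer = 0.015/(0.888×12) = 0.001408 K/W
R_total = 0.2237 K/W
Q = ΔT/R_total = 42/0.2237

Q ≈ 188 W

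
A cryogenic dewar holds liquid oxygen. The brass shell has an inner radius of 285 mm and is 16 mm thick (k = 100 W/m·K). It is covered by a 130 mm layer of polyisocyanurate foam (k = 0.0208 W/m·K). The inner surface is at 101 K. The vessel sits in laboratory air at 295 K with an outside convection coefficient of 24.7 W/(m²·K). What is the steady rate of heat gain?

For a spherical shell R = (1/r₁ − 1/r₂)/(4πk); film R = 1/(h·4πr²). In series:
R_brass shell = (1/0.285 − 1/0.301)/(4π×100) = 1.484×10^-4 K/W
R_polyisocyanurate foam = (1/0.301 − 1/0.431)/(4π×0.0208) = 3.834 K/W
R_outer film = 1/(h·4πr_o²) = 1/(24.7×4π×0.431²) = 0.01734 K/W
R_total = 3.851 K/W
Q = ΔT/R_total = 194/3.851

Q ≈ 50.4 W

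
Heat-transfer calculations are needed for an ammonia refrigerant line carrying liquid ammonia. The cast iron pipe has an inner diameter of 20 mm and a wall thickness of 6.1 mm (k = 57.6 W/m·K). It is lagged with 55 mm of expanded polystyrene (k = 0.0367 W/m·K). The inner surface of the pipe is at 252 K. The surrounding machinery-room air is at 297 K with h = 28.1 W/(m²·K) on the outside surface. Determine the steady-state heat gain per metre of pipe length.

Treating each annulus and film as a series resistance:
R_cast iron pipe wall = ln(16.1/10)/(2π×57.6×1) = 0.001316 K/W
R_expanded polystyrene = ln(71.1/16.1)/(2π×0.0367×1) = 6.441 K/W
R_outer film = 1/(h_o·2πr_oL) = 1/(28.1×2π×0.0711×1) = 0.07966 K/W
R_total = 6.522 K/W
Q = ΔT/R_total = 45/6.522

q′ ≈ 6.9 W/m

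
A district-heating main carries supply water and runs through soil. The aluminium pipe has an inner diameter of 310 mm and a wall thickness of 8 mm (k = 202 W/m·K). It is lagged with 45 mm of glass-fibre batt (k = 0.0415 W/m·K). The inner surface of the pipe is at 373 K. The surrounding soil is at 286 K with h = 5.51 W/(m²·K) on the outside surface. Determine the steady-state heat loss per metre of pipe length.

q′ ≈ 81 W/m

Per-layer cylindrical resistances, series-summed:
R_aluminium pipe wall = ln(163/155)/(2π×202×1) = 3.965×10^-5 K/W
R_glass-fibre batt = ln(208/163)/(2π×0.0415×1) = 0.9349 K/W
R_outer film = 1/(h_o·2πr_oL) = 1/(5.51×2π×0.208×1) = 0.1389 K/W
R_total = 1.074 K/W
Q = ΔT/R_total = 87/1.074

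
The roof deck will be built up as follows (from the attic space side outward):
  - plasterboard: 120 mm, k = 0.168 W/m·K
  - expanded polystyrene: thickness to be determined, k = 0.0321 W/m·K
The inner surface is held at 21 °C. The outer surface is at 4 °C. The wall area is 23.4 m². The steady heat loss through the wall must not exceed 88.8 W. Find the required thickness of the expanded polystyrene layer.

L ≈ 121 mm

Treating each layer as a thermal resistance in series:
R_plasterboard = L/(kA) = 0.12/(0.168×23.4) = 0.03053 K/W
Sum of the known resistances R_other = 0.03053 K/W
Required total resistance R_tot = ΔT/Q_allow = 17/88.8 = 0.1914 K/W
R_expanded polystyrene = R_tot − R_other = 0.1609 K/W
L = R·k·A = 0.1609×0.0321×23.4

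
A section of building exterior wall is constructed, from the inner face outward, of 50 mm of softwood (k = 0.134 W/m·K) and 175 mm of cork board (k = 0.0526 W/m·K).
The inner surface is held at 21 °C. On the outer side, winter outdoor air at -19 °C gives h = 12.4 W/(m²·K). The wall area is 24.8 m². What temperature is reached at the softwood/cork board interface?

Using the resistance-network approach (series):
R_softwood = L/(kA) = 0.05/(0.134×24.8) = 0.01505 K/W
R_cork board = L/(kA) = 0.175/(0.0526×24.8) = 0.1342 K/W
R_outer film = 1/(h_o·A) = 1/(12.4×24.8) = 0.003252 K/W
R_total = 0.1525 K/W;  Q = ΔT/R_total = 40/0.1525 = 262.4 W
T_interface = T_inner − Q·ΣR(inner→interface) = 21 − 262×0.01505

T ≈ 17.1 °C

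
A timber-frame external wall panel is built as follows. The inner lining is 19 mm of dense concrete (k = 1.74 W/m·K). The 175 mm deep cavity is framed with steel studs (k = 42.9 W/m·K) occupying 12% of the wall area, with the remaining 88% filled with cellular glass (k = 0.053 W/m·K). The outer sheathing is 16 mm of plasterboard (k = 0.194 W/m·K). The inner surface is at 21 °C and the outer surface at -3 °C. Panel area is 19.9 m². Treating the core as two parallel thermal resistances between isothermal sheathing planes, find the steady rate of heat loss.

Sheathing layers in series; stud and cavity paths in parallel between them.
R_inner = 0.019/(1.74×19.9) = 5.487×10^-4 K/W
R_stud  = 0.175/(42.9×0.12×19.9) = 0.001708 K/W
R_cav   = 0.175/(0.053×0.88×19.9) = 0.1885 K/W
1/R_core = 1/R_stud + 1/R_cav → R_core = 0.001693 K/W
R_outer = 0.016/(0.194×19.9) = 0.004144 K/W
R_total = 0.006386 K/W
Q = ΔT/R_total = 24/0.006386

Q ≈ 3760 W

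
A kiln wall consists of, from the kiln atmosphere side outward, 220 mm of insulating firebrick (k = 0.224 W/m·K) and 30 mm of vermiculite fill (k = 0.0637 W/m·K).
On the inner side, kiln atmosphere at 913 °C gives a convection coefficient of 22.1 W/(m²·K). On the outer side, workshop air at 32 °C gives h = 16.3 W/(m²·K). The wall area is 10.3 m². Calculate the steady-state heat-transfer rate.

Q ≈ 5820 W

Series thermal resistances:
R_inner film = 1/(h_i·A) = 1/(22.1×10.3) = 0.004393 K/W
R_insulating firebrick = L/(kA) = 0.22/(0.224×10.3) = 0.09535 K/W
R_vermiculite fill = L/(kA) = 0.03/(0.0637×10.3) = 0.04572 K/W
R_outer film = 1/(h_o·A) = 1/(16.3×10.3) = 0.005956 K/W
R_total = 0.1514 K/W
Q = ΔT / R_total = 881 / 0.1514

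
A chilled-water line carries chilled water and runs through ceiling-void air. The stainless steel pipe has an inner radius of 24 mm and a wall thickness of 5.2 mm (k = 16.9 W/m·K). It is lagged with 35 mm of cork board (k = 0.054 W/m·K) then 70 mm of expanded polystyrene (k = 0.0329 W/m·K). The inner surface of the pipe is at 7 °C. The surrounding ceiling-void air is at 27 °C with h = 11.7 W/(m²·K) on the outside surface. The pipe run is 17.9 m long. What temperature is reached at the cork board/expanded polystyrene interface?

T ≈ 14.8 °C

Radial resistances (cylindrical: R_cond = ln(r_o/r_i)/(2πkL), R_conv = 1/(h·2πrL)):
R_stainless steel pipe wall = ln(29.2/24)/(2π×16.9×17.9) = 1.032×10^-4 K/W
R_cork board = ln(64.2/29.2)/(2π×0.054×17.9) = 0.1297 K/W
R_expanded polystyrene = ln(134.2/64.2)/(2π×0.0329×17.9) = 0.1993 K/W
R_outer film = 1/(h_o·2πr_oL) = 1/(11.7×2π×0.1342×17.9) = 0.005663 K/W
R_total = 0.3348 K/W
Q = ΔT/R_total = 20/0.3348
Q = 59.7 W
T_interface = T_inner + Q·ΣR(inner→interface) = 7 + 59.7×0.1298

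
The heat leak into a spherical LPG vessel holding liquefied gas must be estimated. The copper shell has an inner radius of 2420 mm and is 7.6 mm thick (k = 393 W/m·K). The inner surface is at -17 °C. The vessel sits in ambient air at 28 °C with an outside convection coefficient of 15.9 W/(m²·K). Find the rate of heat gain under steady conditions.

Q ≈ 53000 W

Spherical conduction: R = (1/r_in − 1/r_out)/(4πk) per layer; series-sum.
R_copper shell = (1/2.42 − 1/2.4276)/(4π×393) = 2.62×10^-7 K/W
R_outer film = 1/(h·4πr_o²) = 1/(15.9×4π×2.4276²) = 8.493×10^-4 K/W
R_total = 8.495×10^-4 K/W
Q = ΔT/R_total = 45/8.495×10^-4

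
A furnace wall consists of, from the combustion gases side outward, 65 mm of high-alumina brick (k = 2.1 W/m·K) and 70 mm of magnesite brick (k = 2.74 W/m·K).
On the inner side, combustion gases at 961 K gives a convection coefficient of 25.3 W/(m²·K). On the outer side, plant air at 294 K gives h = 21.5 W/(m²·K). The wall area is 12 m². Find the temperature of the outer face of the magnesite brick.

Using the resistance-network approach (series):
R_inner film = 1/(h_i·A) = 1/(25.3×12) = 0.003294 K/W
R_high-alumina brick = L/(kA) = 0.065/(2.1×12) = 0.002579 K/W
R_magnesite brick = L/(kA) = 0.07/(2.74×12) = 0.002129 K/W
R_outer film = 1/(h_o·A) = 1/(21.5×12) = 0.003876 K/W
R_total = 0.01188 K/W;  Q = ΔT/R_total = 667/0.01188 = 56150 W
T_interface = T_inner − Q·ΣR(inner→interface) = 961 − 56200×0.008002

T ≈ 512 K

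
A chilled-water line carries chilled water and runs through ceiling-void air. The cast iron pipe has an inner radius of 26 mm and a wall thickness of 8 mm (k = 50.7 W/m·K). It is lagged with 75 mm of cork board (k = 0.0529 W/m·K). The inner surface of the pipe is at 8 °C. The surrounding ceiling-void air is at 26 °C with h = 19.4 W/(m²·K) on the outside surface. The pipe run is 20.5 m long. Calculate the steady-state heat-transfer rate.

Radial resistances (cylindrical: R_cond = ln(r_o/r_i)/(2πkL), R_conv = 1/(h·2πrL)):
R_cast iron pipe wall = ln(34/26)/(2π×50.7×20.5) = 4.108×10^-5 K/W
R_cork board = ln(109/34)/(2π×0.0529×20.5) = 0.171 K/W
R_outer film = 1/(h_o·2πr_oL) = 1/(19.4×2π×0.109×20.5) = 0.003671 K/W
R_total = 0.1747 K/W
Q = ΔT/R_total = 18/0.1747

Q ≈ 103 W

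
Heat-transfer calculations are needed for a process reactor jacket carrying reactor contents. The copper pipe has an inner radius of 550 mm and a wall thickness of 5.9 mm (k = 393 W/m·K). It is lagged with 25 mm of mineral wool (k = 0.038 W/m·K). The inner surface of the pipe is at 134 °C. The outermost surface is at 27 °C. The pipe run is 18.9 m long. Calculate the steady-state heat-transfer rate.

Q ≈ 11000 W

Cylindrical conduction, so R = ln(r₂/r₁)/(2πkL) per layer, in series:
R_copper pipe wall = ln(555.9/550)/(2π×393×18.9) = 2.286×10^-7 K/W
R_mineral wool = ln(580.9/555.9)/(2π×0.038×18.9) = 0.009748 K/W
R_total = 0.009749 K/W
Q = ΔT/R_total = 107/0.009749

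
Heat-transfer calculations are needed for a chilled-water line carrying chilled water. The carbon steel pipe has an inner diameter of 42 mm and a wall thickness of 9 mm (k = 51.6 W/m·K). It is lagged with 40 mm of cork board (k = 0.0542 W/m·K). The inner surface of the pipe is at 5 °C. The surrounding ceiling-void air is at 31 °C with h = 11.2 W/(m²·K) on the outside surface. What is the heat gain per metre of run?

q′ ≈ 9.66 W/m

Treating each annulus and film as a series resistance:
R_carbon steel pipe wall = ln(30/21)/(2π×51.6×1) = 0.0011 K/W
R_cork board = ln(70/30)/(2π×0.0542×1) = 2.488 K/W
R_outer film = 1/(h_o·2πr_oL) = 1/(11.2×2π×0.07×1) = 0.203 K/W
R_total = 2.692 K/W
Q = ΔT/R_total = 26/2.692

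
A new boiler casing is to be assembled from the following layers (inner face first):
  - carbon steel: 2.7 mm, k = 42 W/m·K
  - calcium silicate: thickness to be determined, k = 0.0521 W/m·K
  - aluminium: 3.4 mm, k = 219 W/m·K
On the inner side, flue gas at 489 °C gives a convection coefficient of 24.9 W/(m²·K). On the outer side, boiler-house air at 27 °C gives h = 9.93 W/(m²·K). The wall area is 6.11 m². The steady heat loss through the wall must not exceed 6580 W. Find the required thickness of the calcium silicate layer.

Series thermal resistances:
R_inner film = 1/(h_i·A) = 1/(24.9×6.11) = 0.006573 K/W
R_carbon steel = L/(kA) = 0.0027/(42×6.11) = 1.052×10^-5 K/W
R_aluminium = L/(kA) = 0.0034/(219×6.11) = 2.541×10^-6 K/W
R_outer film = 1/(h_o·A) = 1/(9.93×6.11) = 0.01648 K/W
Sum of the known resistances R_other = 0.02307 K/W
Required total resistance R_tot = ΔT/Q_allow = 462/6580 = 0.07021 K/W
R_calcium silicate = R_tot − R_other = 0.04714 K/W
L = R·k·A = 0.04714×0.0521×6.11

L ≈ 15 mm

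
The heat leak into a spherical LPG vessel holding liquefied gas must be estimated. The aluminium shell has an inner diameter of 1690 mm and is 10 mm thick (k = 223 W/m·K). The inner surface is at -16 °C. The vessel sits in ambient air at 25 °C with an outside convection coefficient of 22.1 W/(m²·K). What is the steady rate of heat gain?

Spherical conduction: R = (1/r_in − 1/r_out)/(4πk) per layer; series-sum.
R_aluminium shell = (1/0.845 − 1/0.855)/(4π×223) = 4.939×10^-6 K/W
R_outer film = 1/(h·4πr_o²) = 1/(22.1×4π×0.855²) = 0.004926 K/W
R_total = 0.004931 K/W
Q = ΔT/R_total = 41/0.004931

Q ≈ 8320 W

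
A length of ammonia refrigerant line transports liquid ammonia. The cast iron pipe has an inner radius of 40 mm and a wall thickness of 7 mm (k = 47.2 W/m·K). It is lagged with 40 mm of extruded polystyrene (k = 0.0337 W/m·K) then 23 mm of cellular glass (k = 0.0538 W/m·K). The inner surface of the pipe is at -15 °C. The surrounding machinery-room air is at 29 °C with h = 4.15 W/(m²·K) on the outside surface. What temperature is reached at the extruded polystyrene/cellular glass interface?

T ≈ 17.4 °C

Per-layer cylindrical resistances, series-summed:
R_cast iron pipe wall = ln(47/40)/(2π×47.2×1) = 5.438×10^-4 K/W
R_extruded polystyrene = ln(87/47)/(2π×0.0337×1) = 2.908 K/W
R_cellular glass = ln(110/87)/(2π×0.0538×1) = 0.6939 K/W
R_outer film = 1/(h_o·2πr_oL) = 1/(4.15×2π×0.11×1) = 0.3486 K/W
R_total = 3.951 K/W
Q = ΔT/R_total = 44/3.951
Q = 11.1 W/m
T_interface = T_inner + Q·ΣR(inner→interface) = -15 + 11.1×2.909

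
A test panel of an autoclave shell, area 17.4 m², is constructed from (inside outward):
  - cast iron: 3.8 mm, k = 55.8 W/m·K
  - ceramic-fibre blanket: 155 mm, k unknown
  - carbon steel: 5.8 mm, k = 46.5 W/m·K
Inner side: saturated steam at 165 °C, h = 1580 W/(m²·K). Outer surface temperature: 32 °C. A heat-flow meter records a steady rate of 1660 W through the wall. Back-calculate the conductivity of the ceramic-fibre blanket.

k ≈ 0.111 W/(m·K)

Model the wall as resistances in series:
R_inner film = 1/(h_i·A) = 1/(1580×17.4) = 3.637×10^-5 K/W
R_cast iron = L/(kA) = 0.0038/(55.8×17.4) = 3.914×10^-6 K/W
R_carbon steel = L/(kA) = 0.0058/(46.5×17.4) = 7.168×10^-6 K/W
Sum of known resistances R_other = 4.746×10^-5 K/W
Total R = ΔT/Q = 133/1660 = 0.08012 K/W
R_ceramic-fibre blanket = R_total − R_other = 0.08007 K/W
k = L/(R·A) = 0.155/(0.08007×17.4)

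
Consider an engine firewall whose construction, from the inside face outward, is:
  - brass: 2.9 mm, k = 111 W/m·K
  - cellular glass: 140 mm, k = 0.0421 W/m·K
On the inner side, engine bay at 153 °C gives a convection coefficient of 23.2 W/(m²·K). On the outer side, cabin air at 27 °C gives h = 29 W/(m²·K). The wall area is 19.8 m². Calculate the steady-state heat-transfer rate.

Q ≈ 733 W

Using the resistance-network approach (series):
R_inner film = 1/(h_i·A) = 1/(23.2×19.8) = 0.002177 K/W
R_brass = L/(kA) = 0.0029/(111×19.8) = 1.32×10^-6 K/W
R_cellular glass = L/(kA) = 0.14/(0.0421×19.8) = 0.168 K/W
R_outer film = 1/(h_o·A) = 1/(29×19.8) = 0.001742 K/W
R_total = 0.1719 K/W
Q = ΔT / R_total = 126 / 0.1719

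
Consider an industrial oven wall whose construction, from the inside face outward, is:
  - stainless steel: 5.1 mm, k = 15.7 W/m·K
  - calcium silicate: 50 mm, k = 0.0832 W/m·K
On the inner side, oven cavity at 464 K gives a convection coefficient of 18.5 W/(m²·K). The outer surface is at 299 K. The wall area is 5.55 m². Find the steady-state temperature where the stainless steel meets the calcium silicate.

Series thermal resistances:
R_inner film = 1/(h_i·A) = 1/(18.5×5.55) = 0.009739 K/W
R_stainless steel = L/(kA) = 0.0051/(15.7×5.55) = 5.853×10^-5 K/W
R_calcium silicate = L/(kA) = 0.05/(0.0832×5.55) = 0.1083 K/W
R_total = 0.1181 K/W;  Q = ΔT/R_total = 165/0.1181 = 1397 W
T_interface = T_inner − Q·ΣR(inner→interface) = 464 − 1400×0.009798

T ≈ 450 K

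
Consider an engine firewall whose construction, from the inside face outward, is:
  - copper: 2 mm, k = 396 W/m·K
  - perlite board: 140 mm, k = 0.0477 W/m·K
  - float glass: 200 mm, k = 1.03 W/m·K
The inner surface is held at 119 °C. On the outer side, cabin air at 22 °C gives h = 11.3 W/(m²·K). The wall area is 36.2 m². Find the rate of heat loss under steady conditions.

Q ≈ 1090 W

Series thermal resistances:
R_copper = L/(kA) = 0.002/(396×36.2) = 1.395×10^-7 K/W
R_perlite board = L/(kA) = 0.14/(0.0477×36.2) = 0.08108 K/W
R_float glass = L/(kA) = 0.2/(1.03×36.2) = 0.005364 K/W
R_outer film = 1/(h_o·A) = 1/(11.3×36.2) = 0.002445 K/W
R_total = 0.08889 K/W
Q = ΔT / R_total = 97 / 0.08889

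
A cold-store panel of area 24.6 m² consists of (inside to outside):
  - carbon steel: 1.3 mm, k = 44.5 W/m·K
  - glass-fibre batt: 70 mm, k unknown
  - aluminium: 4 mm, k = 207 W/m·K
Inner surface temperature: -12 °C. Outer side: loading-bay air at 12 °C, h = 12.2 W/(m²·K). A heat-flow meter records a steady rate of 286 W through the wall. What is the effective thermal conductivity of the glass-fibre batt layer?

Thermal resistances in series:
R_carbon steel = L/(kA) = 0.0013/(44.5×24.6) = 1.188×10^-6 K/W
R_aluminium = L/(kA) = 0.004/(207×24.6) = 7.855×10^-7 K/W
R_outer film = 1/(h_o·A) = 1/(12.2×24.6) = 0.003332 K/W
Sum of known resistances R_other = 0.003334 K/W
Total R = ΔT/Q = 24/286 = 0.08392 K/W
R_glass-fibre batt = R_total − R_other = 0.08058 K/W
k = L/(R·A) = 0.07/(0.08058×24.6)

k ≈ 0.0353 W/(m·K)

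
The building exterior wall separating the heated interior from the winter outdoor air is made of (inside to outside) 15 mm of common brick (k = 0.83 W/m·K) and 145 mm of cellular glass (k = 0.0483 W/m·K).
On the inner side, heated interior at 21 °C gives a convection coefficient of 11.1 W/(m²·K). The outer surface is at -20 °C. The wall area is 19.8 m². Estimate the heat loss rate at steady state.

Q ≈ 261 W

Model the wall as resistances in series:
R_inner film = 1/(h_i·A) = 1/(11.1×19.8) = 0.00455 K/W
R_common brick = L/(kA) = 0.015/(0.83×19.8) = 9.127×10^-4 K/W
R_cellular glass = L/(kA) = 0.145/(0.0483×19.8) = 0.1516 K/W
R_total = 0.1571 K/W
Q = ΔT / R_total = 41 / 0.1571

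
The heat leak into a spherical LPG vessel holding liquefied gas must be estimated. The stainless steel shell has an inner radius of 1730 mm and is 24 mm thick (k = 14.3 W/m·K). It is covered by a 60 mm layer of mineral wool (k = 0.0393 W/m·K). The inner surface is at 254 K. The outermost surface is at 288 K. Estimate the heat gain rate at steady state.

Spherical conduction: R = (1/r_in − 1/r_out)/(4πk) per layer; series-sum.
R_stainless steel shell = (1/1.73 − 1/1.754)/(4π×14.3) = 4.401×10^-5 K/W
R_mineral wool = (1/1.754 − 1/1.814)/(4π×0.0393) = 0.03818 K/W
R_total = 0.03823 K/W
Q = ΔT/R_total = 34/0.03823

Q ≈ 889 W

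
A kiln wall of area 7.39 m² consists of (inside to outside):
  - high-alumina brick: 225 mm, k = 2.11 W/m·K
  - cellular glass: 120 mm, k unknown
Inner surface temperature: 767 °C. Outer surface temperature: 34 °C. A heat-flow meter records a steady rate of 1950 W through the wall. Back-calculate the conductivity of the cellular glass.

Thermal resistances in series:
R_high-alumina brick = L/(kA) = 0.225/(2.11×7.39) = 0.01443 K/W
Sum of known resistances R_other = 0.01443 K/W
Total R = ΔT/Q = 733/1950 = 0.3759 K/W
R_cellular glass = R_total − R_other = 0.3615 K/W
k = L/(R·A) = 0.12/(0.3615×7.39)

k ≈ 0.0449 W/(m·K)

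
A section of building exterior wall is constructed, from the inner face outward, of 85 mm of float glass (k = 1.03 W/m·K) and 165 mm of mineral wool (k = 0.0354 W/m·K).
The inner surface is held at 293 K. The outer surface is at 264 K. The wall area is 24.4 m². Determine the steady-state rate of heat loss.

Thermal resistances in series:
R_float glass = L/(kA) = 0.085/(1.03×24.4) = 0.003382 K/W
R_mineral wool = L/(kA) = 0.165/(0.0354×24.4) = 0.191 K/W
R_total = 0.1944 K/W
Q = ΔT / R_total = 29 / 0.1944

Q ≈ 149 W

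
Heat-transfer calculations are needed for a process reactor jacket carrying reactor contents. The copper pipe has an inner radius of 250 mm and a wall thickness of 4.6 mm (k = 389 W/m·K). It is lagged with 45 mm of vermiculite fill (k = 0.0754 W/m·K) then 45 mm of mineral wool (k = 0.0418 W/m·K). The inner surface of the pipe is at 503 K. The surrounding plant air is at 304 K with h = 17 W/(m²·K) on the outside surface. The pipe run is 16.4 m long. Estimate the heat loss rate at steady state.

Per-layer cylindrical resistances, series-summed:
R_copper pipe wall = ln(254.6/250)/(2π×389×16.4) = 4.549×10^-7 K/W
R_vermiculite fill = ln(299.6/254.6)/(2π×0.0754×16.4) = 0.02095 K/W
R_mineral wool = ln(344.6/299.6)/(2π×0.0418×16.4) = 0.03249 K/W
R_outer film = 1/(h_o·2πr_oL) = 1/(17×2π×0.3446×16.4) = 0.001657 K/W
R_total = 0.05509 K/W
Q = ΔT/R_total = 199/0.05509

Q ≈ 3610 W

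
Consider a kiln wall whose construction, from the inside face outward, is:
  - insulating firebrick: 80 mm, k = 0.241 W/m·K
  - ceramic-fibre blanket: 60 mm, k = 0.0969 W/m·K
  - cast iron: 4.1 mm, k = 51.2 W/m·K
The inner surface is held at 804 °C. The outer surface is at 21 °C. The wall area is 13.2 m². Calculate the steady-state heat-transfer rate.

Q ≈ 10900 W

Treating each layer as a thermal resistance in series:
R_insulating firebrick = L/(kA) = 0.08/(0.241×13.2) = 0.02515 K/W
R_ceramic-fibre blanket = L/(kA) = 0.06/(0.0969×13.2) = 0.04691 K/W
R_cast iron = L/(kA) = 0.0041/(51.2×13.2) = 6.067×10^-6 K/W
R_total = 0.07206 K/W
Q = ΔT / R_total = 783 / 0.07206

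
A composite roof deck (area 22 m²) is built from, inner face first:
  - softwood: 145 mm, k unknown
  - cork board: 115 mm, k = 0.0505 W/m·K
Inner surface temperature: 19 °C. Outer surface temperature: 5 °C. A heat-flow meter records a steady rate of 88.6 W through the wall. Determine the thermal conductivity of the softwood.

Model the wall as resistances in series:
R_cork board = L/(kA) = 0.115/(0.0505×22) = 0.1035 K/W
Sum of known resistances R_other = 0.1035 K/W
Total R = ΔT/Q = 14/88.6 = 0.158 K/W
R_softwood = R_total − R_other = 0.0545 K/W
k = L/(R·A) = 0.145/(0.0545×22)

k ≈ 0.121 W/(m·K)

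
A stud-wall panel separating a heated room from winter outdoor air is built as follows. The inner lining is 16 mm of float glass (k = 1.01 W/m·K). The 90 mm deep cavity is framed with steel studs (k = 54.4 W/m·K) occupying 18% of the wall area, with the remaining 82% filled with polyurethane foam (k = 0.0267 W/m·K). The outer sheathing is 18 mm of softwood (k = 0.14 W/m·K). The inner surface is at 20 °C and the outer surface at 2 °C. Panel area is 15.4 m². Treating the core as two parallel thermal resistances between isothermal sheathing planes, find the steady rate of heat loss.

Q ≈ 1800 W

Sheathing layers in series; stud and cavity paths in parallel between them.
R_inner = 0.016/(1.01×15.4) = 0.001029 K/W
R_stud  = 0.09/(54.4×0.18×15.4) = 5.968×10^-4 K/W
R_cav   = 0.09/(0.0267×0.82×15.4) = 0.2669 K/W
1/R_core = 1/R_stud + 1/R_cav → R_core = 5.955×10^-4 K/W
R_outer = 0.018/(0.14×15.4) = 0.008349 K/W
R_total = 0.009973 K/W
Q = ΔT/R_total = 18/0.009973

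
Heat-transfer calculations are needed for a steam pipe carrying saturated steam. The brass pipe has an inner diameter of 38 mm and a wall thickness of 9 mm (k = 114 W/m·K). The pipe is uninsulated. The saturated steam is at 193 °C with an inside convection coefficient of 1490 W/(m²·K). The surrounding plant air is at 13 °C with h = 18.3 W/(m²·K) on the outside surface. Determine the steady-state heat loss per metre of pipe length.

Per-layer cylindrical resistances, series-summed:
R_inner film = 1/(h_i·2πr₁L) = 1/(1490×2π×0.019×1) = 0.005622 K/W
R_brass pipe wall = ln(28/19)/(2π×114×1) = 5.414×10^-4 K/W
R_outer film = 1/(h_o·2πr_oL) = 1/(18.3×2π×0.028×1) = 0.3106 K/W
R_total = 0.3168 K/W
Q = ΔT/R_total = 180/0.3168

q′ ≈ 568 W/m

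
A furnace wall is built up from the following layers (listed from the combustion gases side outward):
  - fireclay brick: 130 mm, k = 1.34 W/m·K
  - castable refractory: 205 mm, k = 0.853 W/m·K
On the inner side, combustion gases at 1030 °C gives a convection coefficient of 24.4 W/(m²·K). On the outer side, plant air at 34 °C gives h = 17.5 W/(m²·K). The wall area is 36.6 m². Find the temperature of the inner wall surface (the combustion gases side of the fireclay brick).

T ≈ 936 °C

Using the resistance-network approach (series):
R_inner film = 1/(h_i·A) = 1/(24.4×36.6) = 0.00112 K/W
R_fireclay brick = L/(kA) = 0.13/(1.34×36.6) = 0.002651 K/W
R_castable refractory = L/(kA) = 0.205/(0.853×36.6) = 0.006566 K/W
R_outer film = 1/(h_o·A) = 1/(17.5×36.6) = 0.001561 K/W
R_total = 0.0119 K/W;  Q = ΔT/R_total = 996/0.0119 = 83710 W
T_interface = T_inner − Q·ΣR(inner→interface) = 1030 − 83700×0.00112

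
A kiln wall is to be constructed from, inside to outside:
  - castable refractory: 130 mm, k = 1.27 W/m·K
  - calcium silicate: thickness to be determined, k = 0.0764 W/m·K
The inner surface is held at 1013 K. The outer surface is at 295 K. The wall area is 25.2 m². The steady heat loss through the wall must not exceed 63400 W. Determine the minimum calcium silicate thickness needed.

L ≈ 14 mm

Treating each layer as a thermal resistance in series:
R_castable refractory = L/(kA) = 0.13/(1.27×25.2) = 0.004062 K/W
Sum of the known resistances R_other = 0.004062 K/W
Required total resistance R_tot = ΔT/Q_allow = 718/63400 = 0.01132 K/W
R_calcium silicate = R_tot − R_other = 0.007263 K/W
L = R·k·A = 0.007263×0.0764×25.2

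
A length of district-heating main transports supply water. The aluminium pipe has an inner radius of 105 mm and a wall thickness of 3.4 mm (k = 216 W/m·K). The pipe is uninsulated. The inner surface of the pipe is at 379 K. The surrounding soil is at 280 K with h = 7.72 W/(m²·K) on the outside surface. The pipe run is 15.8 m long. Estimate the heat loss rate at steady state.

Q ≈ 8220 W

Treating each annulus and film as a series resistance:
R_aluminium pipe wall = ln(108.4/105)/(2π×216×15.8) = 1.486×10^-6 K/W
R_outer film = 1/(h_o·2πr_oL) = 1/(7.72×2π×0.1084×15.8) = 0.01204 K/W
R_total = 0.01204 K/W
Q = ΔT/R_total = 99/0.01204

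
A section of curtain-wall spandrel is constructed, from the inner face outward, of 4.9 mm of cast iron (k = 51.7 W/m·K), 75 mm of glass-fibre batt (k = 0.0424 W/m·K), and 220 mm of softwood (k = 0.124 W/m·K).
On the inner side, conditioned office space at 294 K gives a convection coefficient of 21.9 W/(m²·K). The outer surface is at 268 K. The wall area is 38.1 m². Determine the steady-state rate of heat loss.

Thermal resistances in series:
R_inner film = 1/(h_i·A) = 1/(21.9×38.1) = 0.001198 K/W
R_cast iron = L/(kA) = 0.0049/(51.7×38.1) = 2.488×10^-6 K/W
R_glass-fibre batt = L/(kA) = 0.075/(0.0424×38.1) = 0.04643 K/W
R_softwood = L/(kA) = 0.22/(0.124×38.1) = 0.04657 K/W
R_total = 0.09419 K/W
Q = ΔT / R_total = 26 / 0.09419

Q ≈ 276 W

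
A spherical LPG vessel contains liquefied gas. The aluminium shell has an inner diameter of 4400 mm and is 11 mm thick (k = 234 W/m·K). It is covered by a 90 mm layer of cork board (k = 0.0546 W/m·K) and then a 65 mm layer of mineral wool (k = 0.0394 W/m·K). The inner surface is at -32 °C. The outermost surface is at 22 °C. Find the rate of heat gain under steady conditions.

Radial (spherical) resistances in series:
R_aluminium shell = (1/2.2 − 1/2.211)/(4π×234) = 7.691×10^-7 K/W
R_cork board = (1/2.211 − 1/2.301)/(4π×0.0546) = 0.02578 K/W
R_mineral wool = (1/2.301 − 1/2.366)/(4π×0.0394) = 0.02411 K/W
R_total = 0.0499 K/W
Q = ΔT/R_total = 54/0.0499

Q ≈ 1080 W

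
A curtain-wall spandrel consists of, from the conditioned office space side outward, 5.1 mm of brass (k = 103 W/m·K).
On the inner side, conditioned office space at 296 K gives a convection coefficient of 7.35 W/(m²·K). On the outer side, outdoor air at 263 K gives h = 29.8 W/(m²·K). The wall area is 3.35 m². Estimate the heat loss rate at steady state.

Q ≈ 652 W

Series thermal resistances:
R_inner film = 1/(h_i·A) = 1/(7.35×3.35) = 0.04061 K/W
R_brass = L/(kA) = 0.0051/(103×3.35) = 1.478×10^-5 K/W
R_outer film = 1/(h_o·A) = 1/(29.8×3.35) = 0.01002 K/W
R_total = 0.05065 K/W
Q = ΔT / R_total = 33 / 0.05065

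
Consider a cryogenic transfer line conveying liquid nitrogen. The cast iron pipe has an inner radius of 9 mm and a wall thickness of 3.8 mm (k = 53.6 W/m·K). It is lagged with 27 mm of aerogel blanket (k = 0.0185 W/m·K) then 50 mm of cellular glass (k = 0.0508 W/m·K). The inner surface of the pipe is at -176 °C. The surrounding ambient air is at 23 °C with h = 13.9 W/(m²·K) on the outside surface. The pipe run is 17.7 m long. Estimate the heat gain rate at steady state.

Q ≈ 283 W

Treating each annulus and film as a series resistance:
R_cast iron pipe wall = ln(12.8/9)/(2π×53.6×17.7) = 5.909×10^-5 K/W
R_aerogel blanket = ln(39.8/12.8)/(2π×0.0185×17.7) = 0.5514 K/W
R_cellular glass = ln(89.8/39.8)/(2π×0.0508×17.7) = 0.144 K/W
R_outer film = 1/(h_o·2πr_oL) = 1/(13.9×2π×0.0898×17.7) = 0.007204 K/W
R_total = 0.7027 K/W
Q = ΔT/R_total = 199/0.7027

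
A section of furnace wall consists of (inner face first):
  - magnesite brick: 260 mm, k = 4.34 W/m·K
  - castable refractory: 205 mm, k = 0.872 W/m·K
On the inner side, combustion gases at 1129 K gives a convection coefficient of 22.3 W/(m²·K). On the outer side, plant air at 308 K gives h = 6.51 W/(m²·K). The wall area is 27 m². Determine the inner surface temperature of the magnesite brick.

Treating each layer as a thermal resistance in series:
R_inner film = 1/(h_i·A) = 1/(22.3×27) = 0.001661 K/W
R_magnesite brick = L/(kA) = 0.26/(4.34×27) = 0.002219 K/W
R_castable refractory = L/(kA) = 0.205/(0.872×27) = 0.008707 K/W
R_outer film = 1/(h_o·A) = 1/(6.51×27) = 0.005689 K/W
R_total = 0.01828 K/W;  Q = ΔT/R_total = 821/0.01828 = 44920 W
T_interface = T_inner − Q·ΣR(inner→interface) = 1129 − 44900×0.001661

T ≈ 1050 K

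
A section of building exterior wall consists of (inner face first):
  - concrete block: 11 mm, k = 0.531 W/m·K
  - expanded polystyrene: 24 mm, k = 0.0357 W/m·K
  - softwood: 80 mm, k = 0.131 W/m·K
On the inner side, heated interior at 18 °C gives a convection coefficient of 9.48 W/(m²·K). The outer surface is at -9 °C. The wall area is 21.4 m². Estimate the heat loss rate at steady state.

Treating each layer as a thermal resistance in series:
R_inner film = 1/(h_i·A) = 1/(9.48×21.4) = 0.004929 K/W
R_concrete block = L/(kA) = 0.011/(0.531×21.4) = 9.68×10^-4 K/W
R_expanded polystyrene = L/(kA) = 0.024/(0.0357×21.4) = 0.03141 K/W
R_softwood = L/(kA) = 0.08/(0.131×21.4) = 0.02854 K/W
R_total = 0.06585 K/W
Q = ΔT / R_total = 27 / 0.06585

Q ≈ 410 W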